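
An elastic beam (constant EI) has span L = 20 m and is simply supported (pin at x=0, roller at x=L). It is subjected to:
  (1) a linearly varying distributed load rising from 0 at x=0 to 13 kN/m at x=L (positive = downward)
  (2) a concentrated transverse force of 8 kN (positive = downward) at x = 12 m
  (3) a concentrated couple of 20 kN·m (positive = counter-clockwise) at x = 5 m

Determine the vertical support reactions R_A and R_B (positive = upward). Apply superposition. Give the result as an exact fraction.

R_A = 713/15 kN, R_B = 1357/15 kN

Load 1 — triangular load w₀=13 kN/m (0→w₀ over full span):
  R_A = w₀L/6 = 13·20/6 = 130/3 kN
  R_B = w₀L/3 = 13·20/3 = 260/3 kN
Load 2 — point force P=8 kN at a=12 m (b=L-a=8):
  R_A = Pb/L = 8·8/20 = 16/5 kN
  R_B = Pa/L = 8·12/20 = 24/5 kN
Load 3 — applied couple M₀=20 kN·m at a=5 m (b=L-a=15):
  R_A = M₀/L = 20/20 = 1 kN
  R_B = -M₀/L = -20/20 = -1 kN
Superposition: R_A = 713/15 kN, R_B = 1357/15 kN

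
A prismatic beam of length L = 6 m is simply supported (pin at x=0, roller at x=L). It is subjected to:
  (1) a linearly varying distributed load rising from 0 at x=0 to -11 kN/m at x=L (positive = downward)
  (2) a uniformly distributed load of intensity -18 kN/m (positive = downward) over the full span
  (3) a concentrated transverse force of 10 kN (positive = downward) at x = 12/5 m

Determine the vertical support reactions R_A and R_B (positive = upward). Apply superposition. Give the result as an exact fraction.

R_A = -59 kN, R_B = -72 kN

Load 1 — triangular load w₀=-11 kN/m (0→w₀ over full span):
  R_A = w₀L/6 = (-11)·6/6 = -11 kN
  R_B = w₀L/3 = (-11)·6/3 = -22 kN
Load 2 — uniform load w=-18 kN/m over full span:
  R_A = wL/2 = (-18)·6/2 = -54 kN
  R_B = wL/2 = (-18)·6/2 = -54 kN
Load 3 — point force P=10 kN at a=12/5 m (b=L-a=18/5):
  R_A = Pb/L = 10·(18/5)/6 = 6 kN
  R_B = Pa/L = 10·(12/5)/6 = 4 kN
Superposition: R_A = -59 kN, R_B = -72 kN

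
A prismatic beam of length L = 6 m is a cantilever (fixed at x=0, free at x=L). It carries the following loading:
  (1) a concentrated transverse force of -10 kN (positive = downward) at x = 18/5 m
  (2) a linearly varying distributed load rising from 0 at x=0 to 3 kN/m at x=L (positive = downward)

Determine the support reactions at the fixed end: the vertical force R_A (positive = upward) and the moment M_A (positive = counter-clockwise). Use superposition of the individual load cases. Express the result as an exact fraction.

Load 1 — point force P=-10 kN at a=18/5 m (b=L-a=12/5):
  R_A = P = (-10) = -10 kN
  M_A = Pa = (-10)·(18/5) = -36 kN·m
Load 2 — triangular load w₀=3 kN/m (0→w₀ over full span):
  R_A = w₀L/2 = 3·6/2 = 9 kN
  M_A = w₀L²/3 = 3·6²/3 = 36 kN·m
Superposition: R_A = -1 kN, M_A = 0 kN·m

R_A = -1 kN, M_A = 0 kN·m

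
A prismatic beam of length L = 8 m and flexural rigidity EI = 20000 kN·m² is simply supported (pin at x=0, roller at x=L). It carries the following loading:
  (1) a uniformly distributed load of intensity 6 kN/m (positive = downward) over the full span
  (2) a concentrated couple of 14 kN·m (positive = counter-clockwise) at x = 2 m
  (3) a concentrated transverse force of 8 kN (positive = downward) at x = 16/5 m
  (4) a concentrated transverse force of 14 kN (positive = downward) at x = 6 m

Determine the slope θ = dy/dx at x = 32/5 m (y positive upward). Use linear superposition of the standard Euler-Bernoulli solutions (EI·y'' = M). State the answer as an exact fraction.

Load 1 — uniform load w=6 kN/m over full span:
  θ_1 = -w(L³-6Lx²+4x³)/(24EI) = -6·(8³-6·8·(32/5)²+4·(32/5)³)/(24·20000) = 396/78125 rad
Load 2 — applied couple M₀=14 kN·m at a=2 m (b=L-a=6):
  θ_2 = (M₀x²/(2L)-M₀(x-a)+C₁)/EI  [x>a] with C₁=M₀(3b²-L²)/(6L)=77/6 = (14·(32/5)²/(2·8)-14·((32/5)-2)+(77/6))/20000 = -1939/3000000 rad
Load 3 — point force P=8 kN at a=16/5 m (b=L-a=24/5):
  θ_3 = -Pa(2L²-6Lx+3x²+a²)/(6LEI)  [x>a] = -8·(16/5)·(2·8²-6·8·(32/5)+3·(32/5)²+(16/5)²)/(6·8·20000) = 96/78125 rad
Load 4 — point force P=14 kN at a=6 m (b=L-a=2):
  θ_4 = -Pa(2L²-6Lx+3x²+a²)/(6LEI)  [x>a] = -14·6·(2·8²-6·8·(32/5)+3·(32/5)²+6²)/(6·8·20000) = 889/500000 rad
Superposition: θ = Σ θ_i = 111439/15000000 rad ≈ 0.007429 rad

θ(32/5) = 111439/15000000 rad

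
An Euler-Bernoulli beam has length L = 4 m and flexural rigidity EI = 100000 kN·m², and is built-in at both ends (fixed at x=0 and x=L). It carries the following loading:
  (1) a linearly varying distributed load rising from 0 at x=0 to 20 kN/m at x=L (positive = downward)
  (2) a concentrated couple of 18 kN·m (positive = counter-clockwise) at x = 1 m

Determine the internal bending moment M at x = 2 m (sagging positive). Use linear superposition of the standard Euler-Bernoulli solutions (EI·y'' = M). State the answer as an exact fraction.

Load 1 — triangular load w₀=20 kN/m (0→w₀ over full span):
  M_1 = 3w₀Lx/20 - w₀L²/30 - w₀x³/(6L) = 3·20·4·2/20 - 20·4²/30 - 20·2³/(6·4) = 20/3 kN·m
Load 2 — applied couple M₀=18 kN·m at a=1 m (b=L-a=3):
  M_2 = R_Ax - M_A - M₀  [x>a] with R_A=81/16, M_A=-27/8 = (81/16)·2 - (-27/8) - 18 = -9/2 kN·m
Superposition: M = Σ M_i = 13/6 kN·m ≈ 2.166667 kN·m

M(2) = 13/6 kN·m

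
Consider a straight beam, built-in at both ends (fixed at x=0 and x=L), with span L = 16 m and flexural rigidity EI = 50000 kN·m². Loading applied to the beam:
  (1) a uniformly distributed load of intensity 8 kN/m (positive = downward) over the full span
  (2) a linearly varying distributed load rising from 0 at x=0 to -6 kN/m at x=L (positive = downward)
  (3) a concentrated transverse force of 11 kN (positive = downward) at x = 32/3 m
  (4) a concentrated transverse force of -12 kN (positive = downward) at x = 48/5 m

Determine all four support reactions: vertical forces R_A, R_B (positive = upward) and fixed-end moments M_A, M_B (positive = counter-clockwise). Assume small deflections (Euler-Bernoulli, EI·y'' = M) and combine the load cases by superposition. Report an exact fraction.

R_A = 162769/3375 kN, M_A = 384992/3375 kN·m, R_B = 103856/3375 kN, M_B = -311488/3375 kN·m

Load 1 — uniform load w=8 kN/m over full span:
  R_A = wL/2 = 8·16/2 = 64 kN
  M_A = wL²/12 = 8·16²/12 = 512/3 kN·m
  R_B = wL/2 = 8·16/2 = 64 kN
  M_B = -wL²/12 = -8·16²/12 = -512/3 kN·m
Load 2 — triangular load w₀=-6 kN/m (0→w₀ over full span):
  R_A = 3w₀L/20 = 3·(-6)·16/20 = -72/5 kN
  M_A = w₀L²/30 = (-6)·16²/30 = -256/5 kN·m
  R_B = 7w₀L/20 = 7·(-6)·16/20 = -168/5 kN
  M_B = -w₀L²/20 = -(-6)·16²/20 = 384/5 kN·m
Load 3 — point force P=11 kN at a=32/3 m (b=L-a=16/3):
  R_A = Pb²(3a+b)/L³ = 11·(16/3)²·(3·(32/3)+(16/3))/16³ = 77/27 kN
  M_A = Pab²/L² = 11·(32/3)·(16/3)²/16² = 352/27 kN·m
  R_B = Pa²(a+3b)/L³ = 11·(32/3)²·((32/3)+3·(16/3))/16³ = 220/27 kN
  M_B = -Pa²b/L² = -11·(32/3)²·(16/3)/16² = -704/27 kN·m
Load 4 — point force P=-12 kN at a=48/5 m (b=L-a=32/5):
  R_A = Pb²(3a+b)/L³ = (-12)·(32/5)²·(3·(48/5)+(32/5))/16³ = -528/125 kN
  M_A = Pab²/L² = (-12)·(48/5)·(32/5)²/16² = -2304/125 kN·m
  R_B = Pa²(a+3b)/L³ = (-12)·(48/5)²·((48/5)+3·(32/5))/16³ = -972/125 kN
  M_B = -Pa²b/L² = -(-12)·(48/5)²·(32/5)/16² = 3456/125 kN·m
Superposition: R_A = 162769/3375 kN, M_A = 384992/3375 kN·m, R_B = 103856/3375 kN, M_B = -311488/3375 kN·m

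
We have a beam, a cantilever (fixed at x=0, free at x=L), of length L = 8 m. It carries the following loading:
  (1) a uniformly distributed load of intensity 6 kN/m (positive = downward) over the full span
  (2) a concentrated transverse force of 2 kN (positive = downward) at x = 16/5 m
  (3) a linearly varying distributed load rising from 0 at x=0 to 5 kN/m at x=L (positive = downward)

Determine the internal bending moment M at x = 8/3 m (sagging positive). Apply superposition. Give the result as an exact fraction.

Load 1 — uniform load w=6 kN/m over full span:
  M_1 = -w(L-x)²/2 = -6·(8-(8/3))²/2 = -256/3 kN·m
Load 2 — point force P=2 kN at a=16/5 m (b=L-a=24/5):
  M_2 = -P(a-x)  [x≤a] = -2·((16/5)-(8/3)) = -16/15 kN·m
Load 3 — triangular load w₀=5 kN/m (0→w₀ over full span):
  M_3 = w₀Lx/2 - w₀L²/3 - w₀x³/(6L) = 5·8·(8/3)/2 - 5·8²/3 - 5·(8/3)³/(6·8) = -4480/81 kN·m
Superposition: M = Σ M_i = -57392/405 kN·m ≈ -141.708642 kN·m

M(8/3) = -57392/405 kN·m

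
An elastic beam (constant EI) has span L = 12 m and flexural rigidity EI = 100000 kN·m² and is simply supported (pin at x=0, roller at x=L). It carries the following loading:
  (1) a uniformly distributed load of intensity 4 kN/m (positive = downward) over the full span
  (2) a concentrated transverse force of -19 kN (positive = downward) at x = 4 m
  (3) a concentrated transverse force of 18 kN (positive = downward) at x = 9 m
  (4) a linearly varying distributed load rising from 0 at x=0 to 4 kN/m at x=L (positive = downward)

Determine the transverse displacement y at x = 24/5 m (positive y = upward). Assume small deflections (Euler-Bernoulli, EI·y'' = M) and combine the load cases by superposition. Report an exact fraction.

y(24/5) = -10605371/781250000 m

Load 1 — uniform load w=4 kN/m over full span:
  y_1 = -wx(L³-2Lx²+x³)/(24EI) = -4·(24/5)·(12³-2·12·(24/5)²+(24/5)³)/(24·100000) = -20088/1953125 m
Load 2 — point force P=-19 kN at a=4 m (b=L-a=8):
  y_2 = -Pa(L-x)(2Lx-a²-x²)/(6LEI)  [x>a] = -(-19)·4·(12-(24/5))·(2·12·(24/5)-4²-(24/5)²)/(6·12·100000) = 2261/390625 m
Load 3 — point force P=18 kN at a=9 m (b=L-a=3):
  y_3 = -Pbx(L²-b²-x²)/(6LEI)  [x≤a] = -18·3·(24/5)·(12²-3²-(24/5)²)/(6·12·100000) = -25191/6250000 m
Load 4 — triangular load w₀=4 kN/m (0→w₀ over full span):
  y_4 = -w₀x(7L⁴-10L²x²+3x⁴)/(360LEI) = -4·(24/5)·(7·12⁴-10·12²·(24/5)²+3·(24/5)⁴)/(360·12·100000) = -246456/48828125 m
Superposition: y = Σ y_i = -10605371/781250000 m ≈ -0.013575 m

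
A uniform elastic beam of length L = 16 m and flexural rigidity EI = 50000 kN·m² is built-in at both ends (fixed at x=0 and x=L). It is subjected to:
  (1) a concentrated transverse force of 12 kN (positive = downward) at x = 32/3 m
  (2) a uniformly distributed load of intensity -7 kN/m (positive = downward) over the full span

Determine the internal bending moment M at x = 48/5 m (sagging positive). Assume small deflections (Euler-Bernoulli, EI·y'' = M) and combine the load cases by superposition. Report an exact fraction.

M(48/5) = -11264/225 kN·m

Load 1 — point force P=12 kN at a=32/3 m (b=L-a=16/3):
  M_1 = Pb²(3a+b)x/L³ - Pab²/L²  [x≤a] = 12·(16/3)²·(3·(32/3)+(16/3))·(48/5)/16³ - 12·(32/3)·(16/3)²/16² = 704/45 kN·m
Load 2 — uniform load w=-7 kN/m over full span:
  M_2 = wLx/2 - wL²/12 - wx²/2 = (-7)·16·(48/5)/2 - (-7)·16²/12 - (-7)·(48/5)²/2 = -4928/75 kN·m
Superposition: M = Σ M_i = -11264/225 kN·m ≈ -50.062222 kN·m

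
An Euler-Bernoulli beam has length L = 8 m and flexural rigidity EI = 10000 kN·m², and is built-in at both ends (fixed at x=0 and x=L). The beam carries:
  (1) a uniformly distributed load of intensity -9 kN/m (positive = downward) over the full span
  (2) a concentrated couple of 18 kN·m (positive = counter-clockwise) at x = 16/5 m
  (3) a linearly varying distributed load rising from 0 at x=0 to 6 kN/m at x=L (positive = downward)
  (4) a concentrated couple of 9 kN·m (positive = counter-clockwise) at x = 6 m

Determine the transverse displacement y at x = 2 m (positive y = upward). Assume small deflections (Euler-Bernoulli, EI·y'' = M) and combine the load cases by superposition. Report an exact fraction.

Load 1 — uniform load w=-9 kN/m over full span:
  y_1 = -wx²(L-x)²/(24EI) = -(-9)·2²·(8-2)²/(24·10000) = 27/5000 m
Load 2 — applied couple M₀=18 kN·m at a=16/5 m (b=L-a=24/5):
  y_2 = (R_Ax³/6 - M_Ax²/2)/EI  [x≤a] with R_A=81/25, M_A=54/25 = ((81/25)·2³/6 - (54/25)·2²/2)/10000 = 0 m
Load 3 — triangular load w₀=6 kN/m (0→w₀ over full span):
  y_3 = -w₀x²(L-x)²(x+2L)/(120LEI) = -6·2²·(8-2)²·(2+2·8)/(120·8·10000) = -81/50000 m
Load 4 — applied couple M₀=9 kN·m at a=6 m (b=L-a=2):
  y_4 = (R_Ax³/6 - M_Ax²/2)/EI  [x≤a] with R_A=81/64, M_A=45/16 = ((81/64)·2³/6 - (45/16)·2²/2)/10000 = -63/160000 m
Superposition: y = Σ y_i = 2709/800000 m ≈ 0.003386 m

y(2) = 2709/800000 m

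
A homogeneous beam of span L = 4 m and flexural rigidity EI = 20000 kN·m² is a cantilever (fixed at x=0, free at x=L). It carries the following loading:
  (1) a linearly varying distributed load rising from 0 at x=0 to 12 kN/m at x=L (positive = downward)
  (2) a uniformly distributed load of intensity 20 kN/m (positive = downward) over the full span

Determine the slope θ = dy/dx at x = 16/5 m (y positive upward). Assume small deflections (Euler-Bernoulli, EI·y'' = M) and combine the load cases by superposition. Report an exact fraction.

Load 1 — triangular load w₀=12 kN/m (0→w₀ over full span):
  θ_1 = (w₀Lx²/4-w₀L²x/3-w₀x⁴/(24L))/EI = (12·4·(16/5)²/4-12·4²·(16/5)/3-12·(16/5)⁴/(24·4))/20000 = -1856/390625 rad
Load 2 — uniform load w=20 kN/m over full span:
  θ_2 = -wx(x²-3Lx+3L²)/(6EI) = -20·(16/5)·((16/5)²-3·4·(16/5)+3·4²)/(6·20000) = -496/46875 rad
Superposition: θ = Σ θ_i = -17968/1171875 rad ≈ -0.015333 rad

θ(16/5) = -17968/1171875 rad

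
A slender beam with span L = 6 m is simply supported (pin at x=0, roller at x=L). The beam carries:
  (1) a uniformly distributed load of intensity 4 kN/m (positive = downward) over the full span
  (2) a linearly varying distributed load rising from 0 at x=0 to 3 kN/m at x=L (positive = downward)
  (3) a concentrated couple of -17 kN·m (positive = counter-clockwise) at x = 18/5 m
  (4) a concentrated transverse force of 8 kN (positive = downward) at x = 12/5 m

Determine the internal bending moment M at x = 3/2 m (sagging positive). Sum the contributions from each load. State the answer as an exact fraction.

M(3/2) = 3307/160 kN·m

Load 1 — uniform load w=4 kN/m over full span:
  M_1 = wx(L-x)/2 = 4·(3/2)·(6-(3/2))/2 = 27/2 kN·m
Load 2 — triangular load w₀=3 kN/m (0→w₀ over full span):
  M_2 = w₀Lx/6 - w₀x³/(6L) = 3·6·(3/2)/6 - 3·(3/2)³/(6·6) = 135/32 kN·m
Load 3 — applied couple M₀=-17 kN·m at a=18/5 m (b=L-a=12/5):
  M_3 = M₀x/L  [x≤a] = (-17)·(3/2)/6 = -17/4 kN·m
Load 4 — point force P=8 kN at a=12/5 m (b=L-a=18/5):
  M_4 = Pbx/L  [x≤a] = 8·(18/5)·(3/2)/6 = 36/5 kN·m
Superposition: M = Σ M_i = 3307/160 kN·m ≈ 20.668750 kN·m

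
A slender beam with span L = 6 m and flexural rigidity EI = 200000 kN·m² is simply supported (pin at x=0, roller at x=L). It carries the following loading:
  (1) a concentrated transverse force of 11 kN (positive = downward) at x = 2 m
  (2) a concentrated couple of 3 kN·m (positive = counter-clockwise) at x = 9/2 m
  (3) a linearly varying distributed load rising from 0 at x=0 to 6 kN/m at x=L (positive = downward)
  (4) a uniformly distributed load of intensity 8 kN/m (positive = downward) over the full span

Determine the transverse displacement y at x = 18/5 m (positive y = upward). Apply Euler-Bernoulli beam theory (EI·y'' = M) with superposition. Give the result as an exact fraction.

Load 1 — point force P=11 kN at a=2 m (b=L-a=4):
  y_1 = -Pa(L-x)(2Lx-a²-x²)/(6LEI)  [x>a] = -11·2·(6-(18/5))·(2·6·(18/5)-2²-(18/5)²)/(6·6·200000) = -451/2343750 m
Load 2 — applied couple M₀=3 kN·m at a=9/2 m (b=L-a=3/2):
  y_2 = (M₀x³/(6L)+C₁x)/EI  [x≤a] with C₁=M₀(3b²-L²)/(6L)=-39/16 = (3·(18/5)³/(6·6)+(-39/16)·(18/5))/200000 = -4887/200000000 m
Load 3 — triangular load w₀=6 kN/m (0→w₀ over full span):
  y_3 = -w₀x(7L⁴-10L²x²+3x⁴)/(360LEI) = -6·(18/5)·(7·6⁴-10·6²·(18/5)²+3·(18/5)⁴)/(360·6·200000) = -11988/48828125 m
Load 4 — uniform load w=8 kN/m over full span:
  y_4 = -wx(L³-2Lx²+x³)/(24EI) = -8·(18/5)·(6³-2·6·(18/5)²+(18/5)³)/(24·200000) = -2511/3906250 m
Superposition: y = Σ y_i = -82889393/75000000000 m ≈ -0.001105 m

y(18/5) = -82889393/75000000000 m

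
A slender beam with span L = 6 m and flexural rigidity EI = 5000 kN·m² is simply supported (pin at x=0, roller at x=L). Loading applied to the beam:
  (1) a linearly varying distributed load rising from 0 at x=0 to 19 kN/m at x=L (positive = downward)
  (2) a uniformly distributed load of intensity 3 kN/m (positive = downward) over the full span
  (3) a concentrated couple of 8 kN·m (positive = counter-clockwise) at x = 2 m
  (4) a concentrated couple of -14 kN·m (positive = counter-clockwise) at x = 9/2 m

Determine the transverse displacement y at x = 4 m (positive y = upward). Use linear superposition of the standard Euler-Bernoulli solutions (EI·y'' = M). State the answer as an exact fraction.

y(4) = -569/18000 m

Load 1 — triangular load w₀=19 kN/m (0→w₀ over full span):
  y_1 = -w₀x(7L⁴-10L²x²+3x⁴)/(360LEI) = -19·4·(7·6⁴-10·6²·4²+3·4⁴)/(360·6·5000) = -323/11250 m
Load 2 — uniform load w=3 kN/m over full span:
  y_2 = -wx(L³-2Lx²+x³)/(24EI) = -3·4·(6³-2·6·4²+4³)/(24·5000) = -11/1250 m
Load 3 — applied couple M₀=8 kN·m at a=2 m (b=L-a=4):
  y_3 = (M₀x³/(6L)-M₀(x-a)²/2+C₁x)/EI  [x>a] with C₁=M₀(3b²-L²)/(6L)=8/3 = (8·4³/(6·6)-8·(4-2)²/2+(8/3)·4)/5000 = 2/1125 m
Load 4 — applied couple M₀=-14 kN·m at a=9/2 m (b=L-a=3/2):
  y_4 = (M₀x³/(6L)+C₁x)/EI  [x≤a] with C₁=M₀(3b²-L²)/(6L)=91/8 = ((-14)·4³/(6·6)+(91/8)·4)/5000 = 371/90000 m
Superposition: y = Σ y_i = -569/18000 m ≈ -0.031611 m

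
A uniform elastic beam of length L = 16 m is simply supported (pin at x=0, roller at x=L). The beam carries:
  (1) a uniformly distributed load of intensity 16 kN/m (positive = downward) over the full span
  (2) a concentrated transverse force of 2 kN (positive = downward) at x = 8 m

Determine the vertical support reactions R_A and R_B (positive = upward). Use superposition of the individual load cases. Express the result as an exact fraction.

Load 1 — uniform load w=16 kN/m over full span:
  R_A = wL/2 = 16·16/2 = 128 kN
  R_B = wL/2 = 16·16/2 = 128 kN
Load 2 — point force P=2 kN at a=8 m (b=L-a=8):
  R_A = Pb/L = 2·8/16 = 1 kN
  R_B = Pa/L = 2·8/16 = 1 kN
Superposition: R_A = 129 kN, R_B = 129 kN

R_A = 129 kN, R_B = 129 kN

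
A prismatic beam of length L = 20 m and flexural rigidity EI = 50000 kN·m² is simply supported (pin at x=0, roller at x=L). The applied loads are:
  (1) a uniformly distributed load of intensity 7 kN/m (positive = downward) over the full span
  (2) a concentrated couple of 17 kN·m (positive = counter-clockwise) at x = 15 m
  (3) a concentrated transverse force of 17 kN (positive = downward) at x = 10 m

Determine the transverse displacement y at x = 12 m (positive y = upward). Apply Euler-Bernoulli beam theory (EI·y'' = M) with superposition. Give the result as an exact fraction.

y(12) = -506111/1500000 m

Load 1 — uniform load w=7 kN/m over full span:
  y_1 = -wx(L³-2Lx²+x³)/(24EI) = -7·12·(20³-2·20·12²+12³)/(24·50000) = -868/3125 m
Load 2 — applied couple M₀=17 kN·m at a=15 m (b=L-a=5):
  y_2 = (M₀x³/(6L)+C₁x)/EI  [x≤a] with C₁=M₀(3b²-L²)/(6L)=-1105/24 = (17·12³/(6·20)+(-1105/24)·12)/50000 = -3077/500000 m
Load 3 — point force P=17 kN at a=10 m (b=L-a=10):
  y_3 = -Pa(L-x)(2Lx-a²-x²)/(6LEI)  [x>a] = -17·10·(20-12)·(2·20·12-10²-12²)/(6·20·50000) = -1003/18750 m
Superposition: y = Σ y_i = -506111/1500000 m ≈ -0.337407 m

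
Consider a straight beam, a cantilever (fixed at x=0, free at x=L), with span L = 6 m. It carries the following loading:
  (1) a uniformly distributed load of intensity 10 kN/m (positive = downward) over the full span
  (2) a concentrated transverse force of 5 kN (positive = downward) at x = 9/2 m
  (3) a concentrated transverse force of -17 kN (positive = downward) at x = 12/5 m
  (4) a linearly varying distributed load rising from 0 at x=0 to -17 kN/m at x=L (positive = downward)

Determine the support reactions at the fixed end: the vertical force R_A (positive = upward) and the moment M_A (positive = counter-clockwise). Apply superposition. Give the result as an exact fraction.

R_A = -3 kN, M_A = -423/10 kN·m

Load 1 — uniform load w=10 kN/m over full span:
  R_A = wL = 10·6 = 60 kN
  M_A = wL²/2 = 10·6²/2 = 180 kN·m
Load 2 — point force P=5 kN at a=9/2 m (b=L-a=3/2):
  R_A = P = 5 kN
  M_A = Pa = 5·(9/2) = 45/2 kN·m
Load 3 — point force P=-17 kN at a=12/5 m (b=L-a=18/5):
  R_A = P = (-17) = -17 kN
  M_A = Pa = (-17)·(12/5) = -204/5 kN·m
Load 4 — triangular load w₀=-17 kN/m (0→w₀ over full span):
  R_A = w₀L/2 = (-17)·6/2 = -51 kN
  M_A = w₀L²/3 = (-17)·6²/3 = -204 kN·m
Superposition: R_A = -3 kN, M_A = -423/10 kN·m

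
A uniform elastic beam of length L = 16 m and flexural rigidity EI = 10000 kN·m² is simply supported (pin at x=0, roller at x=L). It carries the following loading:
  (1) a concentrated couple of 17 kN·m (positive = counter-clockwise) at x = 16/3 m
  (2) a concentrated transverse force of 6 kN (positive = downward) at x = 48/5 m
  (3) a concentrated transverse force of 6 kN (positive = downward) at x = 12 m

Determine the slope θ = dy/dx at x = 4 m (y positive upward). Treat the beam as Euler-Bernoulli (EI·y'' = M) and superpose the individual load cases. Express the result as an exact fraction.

Load 1 — applied couple M₀=17 kN·m at a=16/3 m (b=L-a=32/3):
  θ_1 = (M₀x²/(2L)+C₁)/EI  [x≤a] with C₁=M₀(3b²-L²)/(6L)=136/9 = (17·4²/(2·16)+(136/9))/10000 = 17/7200 rad
Load 2 — point force P=6 kN at a=48/5 m (b=L-a=32/5):
  θ_2 = -Pb(L²-b²-3x²)/(6LEI)  [x≤a] = -6·(32/5)·(16²-(32/5)²-3·4²)/(6·16·10000) = -522/78125 rad
Load 3 — point force P=6 kN at a=12 m (b=L-a=4):
  θ_3 = -Pb(L²-b²-3x²)/(6LEI)  [x≤a] = -6·4·(16²-4²-3·4²)/(6·16·10000) = -3/625 rad
Superposition: θ = Σ θ_i = -205211/22500000 rad ≈ -0.009120 rad

θ(4) = -205211/22500000 rad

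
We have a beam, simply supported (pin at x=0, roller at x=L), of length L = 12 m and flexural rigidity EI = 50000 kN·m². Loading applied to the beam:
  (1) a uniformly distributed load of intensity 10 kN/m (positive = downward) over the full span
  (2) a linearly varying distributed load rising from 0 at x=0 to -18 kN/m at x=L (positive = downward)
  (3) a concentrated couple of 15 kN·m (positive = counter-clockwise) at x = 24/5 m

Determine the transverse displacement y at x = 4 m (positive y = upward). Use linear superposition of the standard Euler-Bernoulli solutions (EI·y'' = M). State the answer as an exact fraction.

y(4) = -517/93750 m

Load 1 — uniform load w=10 kN/m over full span:
  y_1 = -wx(L³-2Lx²+x³)/(24EI) = -10·4·(12³-2·12·4²+4³)/(24·50000) = -88/1875 m
Load 2 — triangular load w₀=-18 kN/m (0→w₀ over full span):
  y_2 = -w₀x(7L⁴-10L²x²+3x⁴)/(360LEI) = -(-18)·4·(7·12⁴-10·12²·4²+3·4⁴)/(360·12·50000) = 128/3125 m
Load 3 — applied couple M₀=15 kN·m at a=24/5 m (b=L-a=36/5):
  y_3 = (M₀x³/(6L)+C₁x)/EI  [x≤a] with C₁=M₀(3b²-L²)/(6L)=12/5 = (15·4³/(6·12)+(12/5)·4)/50000 = 43/93750 m
Superposition: y = Σ y_i = -517/93750 m ≈ -0.005515 m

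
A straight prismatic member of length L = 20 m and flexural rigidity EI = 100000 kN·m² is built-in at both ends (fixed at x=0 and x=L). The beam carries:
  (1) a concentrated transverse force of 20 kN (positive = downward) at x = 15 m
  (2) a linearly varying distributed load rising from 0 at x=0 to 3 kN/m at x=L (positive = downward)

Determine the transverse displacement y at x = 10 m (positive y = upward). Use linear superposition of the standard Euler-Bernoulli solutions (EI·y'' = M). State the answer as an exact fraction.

y(10) = -1/96 m

Load 1 — point force P=20 kN at a=15 m (b=L-a=5):
  y_1 = -Pb²x²(3aL-(3a+b)x)/(6L³EI)  [x≤a] = -20·5²·10²·(3·15·20-(3·15+5)·10)/(6·20³·100000) = -1/240 m
Load 2 — triangular load w₀=3 kN/m (0→w₀ over full span):
  y_2 = -w₀x²(L-x)²(x+2L)/(120LEI) = -3·10²·(20-10)²·(10+2·20)/(120·20·100000) = -1/160 m
Superposition: y = Σ y_i = -1/96 m ≈ -0.010417 m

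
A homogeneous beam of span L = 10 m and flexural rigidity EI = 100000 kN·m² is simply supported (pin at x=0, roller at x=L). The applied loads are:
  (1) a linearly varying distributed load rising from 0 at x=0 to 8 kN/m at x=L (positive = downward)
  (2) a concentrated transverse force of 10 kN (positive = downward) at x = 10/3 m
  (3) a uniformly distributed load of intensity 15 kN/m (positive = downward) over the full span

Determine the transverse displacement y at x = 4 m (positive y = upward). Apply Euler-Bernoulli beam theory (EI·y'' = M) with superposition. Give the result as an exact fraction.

Load 1 — triangular load w₀=8 kN/m (0→w₀ over full span):
  y_1 = -w₀x(7L⁴-10L²x²+3x⁴)/(360LEI) = -8·4·(7·10⁴-10·10²·4²+3·4⁴)/(360·10·100000) = -1141/234375 m
Load 2 — point force P=10 kN at a=10/3 m (b=L-a=20/3):
  y_2 = -Pa(L-x)(2Lx-a²-x²)/(6LEI)  [x>a] = -10·(10/3)·(10-4)·(2·10·4-(10/3)²-4²)/(6·10·100000) = -119/67500 m
Load 3 — uniform load w=15 kN/m over full span:
  y_3 = -wx(L³-2Lx²+x³)/(24EI) = -15·4·(10³-2·10·4²+4³)/(24·100000) = -93/5000 m
Superposition: y = Σ y_i = -425777/16875000 m ≈ -0.025231 m

y(4) = -425777/16875000 m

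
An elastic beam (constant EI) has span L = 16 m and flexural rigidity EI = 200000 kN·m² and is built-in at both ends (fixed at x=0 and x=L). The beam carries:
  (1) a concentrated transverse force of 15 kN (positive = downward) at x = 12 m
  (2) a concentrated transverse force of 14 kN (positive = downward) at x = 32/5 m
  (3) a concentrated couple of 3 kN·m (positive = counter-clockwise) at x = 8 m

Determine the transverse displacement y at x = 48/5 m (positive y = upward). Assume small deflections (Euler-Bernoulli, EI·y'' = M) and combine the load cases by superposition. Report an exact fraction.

y(48/5) = -578353/292968750 m

Load 1 — point force P=15 kN at a=12 m (b=L-a=4):
  y_1 = -Pb²x²(3aL-(3a+b)x)/(6L³EI)  [x≤a] = -15·4²·(48/5)²·(3·12·16-(3·12+4)·(48/5))/(6·16³·200000) = -27/31250 m
Load 2 — point force P=14 kN at a=32/5 m (b=L-a=48/5):
  y_2 = -Pa²(L-x)²(3bL-(3b+a)(L-x))/(6L³EI)  [x>a] = -14·(32/5)²·(16-(48/5))²·(3·(48/5)·16-(3·(48/5)+(32/5))·(16-(48/5)))/(6·16³·200000) = -164864/146484375 m
Load 3 — applied couple M₀=3 kN·m at a=8 m (b=L-a=8):
  y_3 = (R_Ax³/6 - M_Ax²/2 - M₀(x-a)²/2)/EI  [x>a] with R_A=9/32, M_A=3/4 = ((9/32)·(48/5)³/6 - (3/4)·(48/5)²/2 - 3·((48/5)-8)²/2)/200000 = 6/390625 m
Superposition: y = Σ y_i = -578353/292968750 m ≈ -0.001974 m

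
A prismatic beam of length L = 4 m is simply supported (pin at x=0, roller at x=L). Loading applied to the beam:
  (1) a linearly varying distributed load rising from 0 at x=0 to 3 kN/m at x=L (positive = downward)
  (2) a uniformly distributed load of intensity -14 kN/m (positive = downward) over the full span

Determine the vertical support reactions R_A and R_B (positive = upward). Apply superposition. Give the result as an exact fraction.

R_A = -26 kN, R_B = -24 kN

Load 1 — triangular load w₀=3 kN/m (0→w₀ over full span):
  R_A = w₀L/6 = 3·4/6 = 2 kN
  R_B = w₀L/3 = 3·4/3 = 4 kN
Load 2 — uniform load w=-14 kN/m over full span:
  R_A = wL/2 = (-14)·4/2 = -28 kN
  R_B = wL/2 = (-14)·4/2 = -28 kN
Superposition: R_A = -26 kN, R_B = -24 kN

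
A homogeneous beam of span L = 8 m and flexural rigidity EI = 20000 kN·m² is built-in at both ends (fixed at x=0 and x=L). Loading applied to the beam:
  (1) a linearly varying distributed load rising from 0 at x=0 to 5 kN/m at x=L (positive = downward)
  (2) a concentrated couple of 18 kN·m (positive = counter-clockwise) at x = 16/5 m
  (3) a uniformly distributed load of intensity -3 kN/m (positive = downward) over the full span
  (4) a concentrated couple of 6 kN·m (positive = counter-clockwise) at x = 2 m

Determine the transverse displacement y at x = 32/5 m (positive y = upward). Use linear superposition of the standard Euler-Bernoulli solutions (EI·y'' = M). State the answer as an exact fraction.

y(32/5) = 18419/46875000 m

Load 1 — triangular load w₀=5 kN/m (0→w₀ over full span):
  y_1 = -w₀x²(L-x)²(x+2L)/(120LEI) = -5·(32/5)²·(8-(32/5))²·((32/5)+2·8)/(120·8·20000) = -3584/5859375 m
Load 2 — applied couple M₀=18 kN·m at a=16/5 m (b=L-a=24/5):
  y_2 = (R_Ax³/6 - M_Ax²/2 - M₀(x-a)²/2)/EI  [x>a] with R_A=81/25, M_A=54/25 = ((81/25)·(32/5)³/6 - (54/25)·(32/5)²/2 - 18·((32/5)-(16/5))²/2)/20000 = 504/1953125 m
Load 3 — uniform load w=-3 kN/m over full span:
  y_3 = -wx²(L-x)²/(24EI) = -(-3)·(32/5)²·(8-(32/5))²/(24·20000) = 256/390625 m
Load 4 — applied couple M₀=6 kN·m at a=2 m (b=L-a=6):
  y_4 = (R_Ax³/6 - M_Ax²/2 - M₀(x-a)²/2)/EI  [x>a] with R_A=27/32, M_A=-9/8 = ((27/32)·(32/5)³/6 - (-9/8)·(32/5)²/2 - 6·((32/5)-2)²/2)/20000 = 57/625000 m
Superposition: y = Σ y_i = 18419/46875000 m ≈ 0.000393 m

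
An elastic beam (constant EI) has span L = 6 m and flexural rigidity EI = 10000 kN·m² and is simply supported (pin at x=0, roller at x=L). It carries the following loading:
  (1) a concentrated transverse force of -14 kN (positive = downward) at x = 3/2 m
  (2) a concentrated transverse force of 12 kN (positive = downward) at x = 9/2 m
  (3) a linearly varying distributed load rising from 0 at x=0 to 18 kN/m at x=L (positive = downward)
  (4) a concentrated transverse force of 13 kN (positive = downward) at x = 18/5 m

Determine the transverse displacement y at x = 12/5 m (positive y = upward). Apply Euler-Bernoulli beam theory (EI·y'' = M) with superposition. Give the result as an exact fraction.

y(12/5) = -22850757/1250000000 m

Load 1 — point force P=-14 kN at a=3/2 m (b=L-a=9/2):
  y_1 = -Pa(L-x)(2Lx-a²-x²)/(6LEI)  [x>a] = -(-14)·(3/2)·(6-(12/5))·(2·6·(12/5)-(3/2)²-(12/5)²)/(6·6·10000) = 43659/10000000 m
Load 2 — point force P=12 kN at a=9/2 m (b=L-a=3/2):
  y_2 = -Pbx(L²-b²-x²)/(6LEI)  [x≤a] = -12·(3/2)·(12/5)·(6²-(3/2)²-(12/5)²)/(6·6·10000) = -8397/2500000 m
Load 3 — triangular load w₀=18 kN/m (0→w₀ over full span):
  y_3 = -w₀x(7L⁴-10L²x²+3x⁴)/(360LEI) = -18·(12/5)·(7·6⁴-10·6²·(12/5)²+3·(12/5)⁴)/(360·6·10000) = -277263/19531250 m
Load 4 — point force P=13 kN at a=18/5 m (b=L-a=12/5):
  y_4 = -Pbx(L²-b²-x²)/(6LEI)  [x≤a] = -13·(12/5)·(12/5)·(6²-(12/5)²-(12/5)²)/(6·6·10000) = -1989/390625 m
Superposition: y = Σ y_i = -22850757/1250000000 m ≈ -0.018281 m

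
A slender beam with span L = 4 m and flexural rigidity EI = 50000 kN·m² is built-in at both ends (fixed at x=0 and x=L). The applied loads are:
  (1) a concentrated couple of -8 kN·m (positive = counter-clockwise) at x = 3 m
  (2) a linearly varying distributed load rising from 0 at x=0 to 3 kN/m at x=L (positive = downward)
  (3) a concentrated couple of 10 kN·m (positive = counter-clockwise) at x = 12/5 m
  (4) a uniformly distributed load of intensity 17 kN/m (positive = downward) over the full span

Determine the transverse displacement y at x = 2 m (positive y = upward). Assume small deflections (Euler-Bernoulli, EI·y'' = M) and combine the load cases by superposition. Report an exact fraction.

Load 1 — applied couple M₀=-8 kN·m at a=3 m (b=L-a=1):
  y_1 = (R_Ax³/6 - M_Ax²/2)/EI  [x≤a] with R_A=-9/4, M_A=-5/2 = ((-9/4)·2³/6 - (-5/2)·2²/2)/50000 = 1/25000 m
Load 2 — triangular load w₀=3 kN/m (0→w₀ over full span):
  y_2 = -w₀x²(L-x)²(x+2L)/(120LEI) = -3·2²·(4-2)²·(2+2·4)/(120·4·50000) = -1/50000 m
Load 3 — applied couple M₀=10 kN·m at a=12/5 m (b=L-a=8/5):
  y_3 = (R_Ax³/6 - M_Ax²/2)/EI  [x≤a] with R_A=18/5, M_A=16/5 = ((18/5)·2³/6 - (16/5)·2²/2)/50000 = -1/31250 m
Load 4 — uniform load w=17 kN/m over full span:
  y_4 = -wx²(L-x)²/(24EI) = -17·2²·(4-2)²/(24·50000) = -17/75000 m
Superposition: y = Σ y_i = -179/750000 m ≈ -0.000239 m

y(2) = -179/750000 m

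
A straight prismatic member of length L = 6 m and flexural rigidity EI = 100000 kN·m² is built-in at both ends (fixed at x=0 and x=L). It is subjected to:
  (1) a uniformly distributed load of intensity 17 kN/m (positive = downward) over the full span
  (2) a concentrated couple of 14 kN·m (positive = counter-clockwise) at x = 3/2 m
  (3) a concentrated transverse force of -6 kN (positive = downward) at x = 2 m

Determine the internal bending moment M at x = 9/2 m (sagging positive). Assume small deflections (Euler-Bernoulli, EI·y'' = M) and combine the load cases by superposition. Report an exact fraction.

M(9/2) = 343/48 kN·m

Load 1 — uniform load w=17 kN/m over full span:
  M_1 = wLx/2 - wL²/12 - wx²/2 = 17·6·(9/2)/2 - 17·6²/12 - 17·(9/2)²/2 = 51/8 kN·m
Load 2 — applied couple M₀=14 kN·m at a=3/2 m (b=L-a=9/2):
  M_2 = R_Ax - M_A - M₀  [x>a] with R_A=21/8, M_A=-21/8 = (21/8)·(9/2) - (-21/8) - 14 = 7/16 kN·m
Load 3 — point force P=-6 kN at a=2 m (b=L-a=4):
  M_3 = Pa²(a+3b)(L-x)/L³ - Pa²b/L²  [x>a] = (-6)·2²·(2+3·4)·(6-(9/2))/6³ - (-6)·2²·4/6² = 1/3 kN·m
Superposition: M = Σ M_i = 343/48 kN·m ≈ 7.145833 kN·m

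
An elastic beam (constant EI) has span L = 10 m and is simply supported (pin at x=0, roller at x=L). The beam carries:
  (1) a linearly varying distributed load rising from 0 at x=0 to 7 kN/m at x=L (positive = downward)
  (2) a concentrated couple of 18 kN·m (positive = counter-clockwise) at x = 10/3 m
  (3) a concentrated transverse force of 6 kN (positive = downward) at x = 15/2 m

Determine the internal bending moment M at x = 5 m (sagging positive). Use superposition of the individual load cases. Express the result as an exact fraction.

Load 1 — triangular load w₀=7 kN/m (0→w₀ over full span):
  M_1 = w₀Lx/6 - w₀x³/(6L) = 7·10·5/6 - 7·5³/(6·10) = 175/4 kN·m
Load 2 — applied couple M₀=18 kN·m at a=10/3 m (b=L-a=20/3):
  M_2 = M₀x/L - M₀  [x>a] = 18·5/10 - 18 = -9 kN·m
Load 3 — point force P=6 kN at a=15/2 m (b=L-a=5/2):
  M_3 = Pbx/L  [x≤a] = 6·(5/2)·5/10 = 15/2 kN·m
Superposition: M = Σ M_i = 169/4 kN·m ≈ 42.250000 kN·m

M(5) = 169/4 kN·m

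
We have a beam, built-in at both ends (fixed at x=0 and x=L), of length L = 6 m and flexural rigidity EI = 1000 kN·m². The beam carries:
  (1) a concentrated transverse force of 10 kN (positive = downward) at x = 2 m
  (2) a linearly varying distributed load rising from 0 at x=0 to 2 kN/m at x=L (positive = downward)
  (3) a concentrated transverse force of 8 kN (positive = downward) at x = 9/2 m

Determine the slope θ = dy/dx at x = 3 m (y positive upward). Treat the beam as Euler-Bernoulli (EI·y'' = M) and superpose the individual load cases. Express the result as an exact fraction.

Load 1 — point force P=10 kN at a=2 m (b=L-a=4):
  θ_1 = Pa²(L-x)(2bL-(3b+a)(L-x))/(2L³EI)  [x>a] = 10·2²·(6-3)·(2·4·6-(3·4+2)·(6-3))/(2·6³·1000) = 1/600 rad
Load 2 — triangular load w₀=2 kN/m (0→w₀ over full span):
  θ_2 = -w₀(2x(L-x)(L-2x)(x+2L)+x²(L-x)²)/(120LEI) = -2·(2·3·(6-3)·(6-2·3)·(3+2·6)+3²·(6-3)²)/(120·6·1000) = -9/40000 rad
Load 3 — point force P=8 kN at a=9/2 m (b=L-a=3/2):
  θ_3 = -Pb²x(2aL-(3a+b)x)/(2L³EI)  [x≤a] = -8·(3/2)²·3·(2·(9/2)·6-(3·(9/2)+(3/2))·3)/(2·6³·1000) = -9/8000 rad
Superposition: θ = Σ θ_i = 19/60000 rad ≈ 0.000317 rad

θ(3) = 19/60000 rad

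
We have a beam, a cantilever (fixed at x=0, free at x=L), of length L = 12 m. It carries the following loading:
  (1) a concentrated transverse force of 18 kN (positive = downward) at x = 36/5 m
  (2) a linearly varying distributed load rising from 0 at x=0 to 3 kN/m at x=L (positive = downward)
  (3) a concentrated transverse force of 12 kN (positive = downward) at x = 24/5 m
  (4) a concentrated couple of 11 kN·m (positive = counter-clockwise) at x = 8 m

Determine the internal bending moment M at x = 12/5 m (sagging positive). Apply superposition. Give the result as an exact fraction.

M(12/5) = -25697/125 kN·m

Load 1 — point force P=18 kN at a=36/5 m (b=L-a=24/5):
  M_1 = -P(a-x)  [x≤a] = -18·((36/5)-(12/5)) = -432/5 kN·m
Load 2 — triangular load w₀=3 kN/m (0→w₀ over full span):
  M_2 = w₀Lx/2 - w₀L²/3 - w₀x³/(6L) = 3·12·(12/5)/2 - 3·12²/3 - 3·(12/5)³/(6·12) = -12672/125 kN·m
Load 3 — point force P=12 kN at a=24/5 m (b=L-a=36/5):
  M_3 = -P(a-x)  [x≤a] = -12·((24/5)-(12/5)) = -144/5 kN·m
Load 4 — applied couple M₀=11 kN·m at a=8 m (b=L-a=4):
  M_4 = M₀  [x≤a] = 11 = 11 kN·m
Superposition: M = Σ M_i = -25697/125 kN·m ≈ -205.576000 kN·m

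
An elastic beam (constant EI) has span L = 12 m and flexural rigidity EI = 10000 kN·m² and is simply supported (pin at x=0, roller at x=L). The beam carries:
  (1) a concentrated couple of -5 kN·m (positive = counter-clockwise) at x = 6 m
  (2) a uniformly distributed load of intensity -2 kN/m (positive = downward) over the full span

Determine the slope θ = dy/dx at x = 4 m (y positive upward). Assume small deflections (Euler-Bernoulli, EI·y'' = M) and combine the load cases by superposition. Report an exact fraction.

Load 1 — applied couple M₀=-5 kN·m at a=6 m (b=L-a=6):
  θ_1 = (M₀x²/(2L)+C₁)/EI  [x≤a] with C₁=M₀(3b²-L²)/(6L)=5/2 = ((-5)·4²/(2·12)+(5/2))/10000 = -1/12000 rad
Load 2 — uniform load w=-2 kN/m over full span:
  θ_2 = -w(L³-6Lx²+4x³)/(24EI) = -(-2)·(12³-6·12·4²+4·4³)/(24·10000) = 13/1875 rad
Superposition: θ = Σ θ_i = 137/20000 rad ≈ 0.006850 rad

θ(4) = 137/20000 rad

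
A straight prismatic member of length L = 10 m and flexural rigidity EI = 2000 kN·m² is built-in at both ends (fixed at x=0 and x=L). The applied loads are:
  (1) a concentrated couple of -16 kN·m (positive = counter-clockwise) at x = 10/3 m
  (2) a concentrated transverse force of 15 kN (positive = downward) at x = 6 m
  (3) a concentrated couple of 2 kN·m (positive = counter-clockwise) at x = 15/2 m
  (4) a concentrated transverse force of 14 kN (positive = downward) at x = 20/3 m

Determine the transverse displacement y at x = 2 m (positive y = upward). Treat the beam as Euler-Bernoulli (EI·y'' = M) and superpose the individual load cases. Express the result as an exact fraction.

y(2) = -335791/16200000 m

Load 1 — applied couple M₀=-16 kN·m at a=10/3 m (b=L-a=20/3):
  y_1 = (R_Ax³/6 - M_Ax²/2)/EI  [x≤a] with R_A=-32/15, M_A=0 = ((-32/15)·2³/6 - 0·2²/2)/2000 = -8/5625 m
Load 2 — point force P=15 kN at a=6 m (b=L-a=4):
  y_2 = -Pb²x²(3aL-(3a+b)x)/(6L³EI)  [x≤a] = -15·4²·2²·(3·6·10-(3·6+4)·2)/(6·10³·2000) = -34/3125 m
Load 3 — applied couple M₀=2 kN·m at a=15/2 m (b=L-a=5/2):
  y_3 = (R_Ax³/6 - M_Ax²/2)/EI  [x≤a] with R_A=9/40, M_A=5/8 = ((9/40)·2³/6 - (5/8)·2²/2)/2000 = -19/40000 m
Load 4 — point force P=14 kN at a=20/3 m (b=L-a=10/3):
  y_4 = -Pb²x²(3aL-(3a+b)x)/(6L³EI)  [x≤a] = -14·(10/3)²·2²·(3·(20/3)·10-(3·(20/3)+(10/3))·2)/(6·10³·2000) = -161/20250 m
Superposition: y = Σ y_i = -335791/16200000 m ≈ -0.020728 m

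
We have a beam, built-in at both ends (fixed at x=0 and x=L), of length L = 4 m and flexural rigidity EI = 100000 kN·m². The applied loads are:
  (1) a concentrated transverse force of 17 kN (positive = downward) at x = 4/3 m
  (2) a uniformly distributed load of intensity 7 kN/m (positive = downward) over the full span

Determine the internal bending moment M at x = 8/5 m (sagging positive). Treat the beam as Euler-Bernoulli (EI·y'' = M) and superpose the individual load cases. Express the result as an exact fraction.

Load 1 — point force P=17 kN at a=4/3 m (b=L-a=8/3):
  M_1 = Pa²(a+3b)(L-x)/L³ - Pa²b/L²  [x>a] = 17·(4/3)²·((4/3)+3·(8/3))·(4-(8/5))/4³ - 17·(4/3)²·(8/3)/4² = 748/135 kN·m
Load 2 — uniform load w=7 kN/m over full span:
  M_2 = wLx/2 - wL²/12 - wx²/2 = 7·4·(8/5)/2 - 7·4²/12 - 7·(8/5)²/2 = 308/75 kN·m
Superposition: M = Σ M_i = 6512/675 kN·m ≈ 9.647407 kN·m

M(8/5) = 6512/675 kN·m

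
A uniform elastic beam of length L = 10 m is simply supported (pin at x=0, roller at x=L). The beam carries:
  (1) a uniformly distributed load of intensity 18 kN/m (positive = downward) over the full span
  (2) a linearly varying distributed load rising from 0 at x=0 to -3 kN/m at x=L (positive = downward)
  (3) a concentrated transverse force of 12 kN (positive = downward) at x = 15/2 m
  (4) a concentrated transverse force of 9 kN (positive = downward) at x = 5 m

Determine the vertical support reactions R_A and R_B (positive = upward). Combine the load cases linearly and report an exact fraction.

Load 1 — uniform load w=18 kN/m over full span:
  R_A = wL/2 = 18·10/2 = 90 kN
  R_B = wL/2 = 18·10/2 = 90 kN
Load 2 — triangular load w₀=-3 kN/m (0→w₀ over full span):
  R_A = w₀L/6 = (-3)·10/6 = -5 kN
  R_B = w₀L/3 = (-3)·10/3 = -10 kN
Load 3 — point force P=12 kN at a=15/2 m (b=L-a=5/2):
  R_A = Pb/L = 12·(5/2)/10 = 3 kN
  R_B = Pa/L = 12·(15/2)/10 = 9 kN
Load 4 — point force P=9 kN at a=5 m (b=L-a=5):
  R_A = Pb/L = 9·5/10 = 9/2 kN
  R_B = Pa/L = 9·5/10 = 9/2 kN
Superposition: R_A = 185/2 kN, R_B = 187/2 kN

R_A = 185/2 kN, R_B = 187/2 kN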